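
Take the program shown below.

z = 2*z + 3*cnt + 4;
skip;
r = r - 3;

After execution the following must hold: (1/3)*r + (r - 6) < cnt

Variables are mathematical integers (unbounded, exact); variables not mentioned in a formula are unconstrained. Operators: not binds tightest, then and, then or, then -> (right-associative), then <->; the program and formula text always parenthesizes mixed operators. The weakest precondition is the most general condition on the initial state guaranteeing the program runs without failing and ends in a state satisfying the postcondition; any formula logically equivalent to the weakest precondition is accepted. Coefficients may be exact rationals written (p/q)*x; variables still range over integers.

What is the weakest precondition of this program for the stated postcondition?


Working backward. After the program, the postcondition (1/3)*r + (r - 6) < cnt must hold; in canonical form it is (4/3)*r < cnt + 6.
Before r := r - 3: (4/3)*r < cnt + 10
Before skip: (4/3)*r < cnt + 10
Before z := 2*z + 3*cnt + 4: (4/3)*r < cnt + 10
Answer: WP = (4/3)*r < cnt + 10


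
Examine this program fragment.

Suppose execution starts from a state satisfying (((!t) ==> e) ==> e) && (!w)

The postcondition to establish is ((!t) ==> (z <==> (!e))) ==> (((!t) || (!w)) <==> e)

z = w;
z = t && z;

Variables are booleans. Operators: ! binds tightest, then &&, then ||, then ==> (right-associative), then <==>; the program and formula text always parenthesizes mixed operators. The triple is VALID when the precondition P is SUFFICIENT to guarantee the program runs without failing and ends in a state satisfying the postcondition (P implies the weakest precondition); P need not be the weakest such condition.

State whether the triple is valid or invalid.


Working backward. After the program, ((!t) ==> (z <==> (!e))) ==> (((!t) || (!w)) <==> e) must hold.
Before z := t && z: ((!t) ==> ((t && z) <==> (!e))) ==> (((!t) || (!w)) <==> e)
Before z := w: ((!t) ==> ((t && w) <==> (!e))) ==> (((!t) || (!w)) <==> e)
The weakest precondition is ((!t) ==> ((t && w) <==> (!e))) ==> (((!t) || (!w)) <==> e).
Check whether (((!t) ==> e) ==> e) && (!w) implies it.
Every state satisfying the precondition satisfies the weakest precondition: the implication holds.
Answer: valid


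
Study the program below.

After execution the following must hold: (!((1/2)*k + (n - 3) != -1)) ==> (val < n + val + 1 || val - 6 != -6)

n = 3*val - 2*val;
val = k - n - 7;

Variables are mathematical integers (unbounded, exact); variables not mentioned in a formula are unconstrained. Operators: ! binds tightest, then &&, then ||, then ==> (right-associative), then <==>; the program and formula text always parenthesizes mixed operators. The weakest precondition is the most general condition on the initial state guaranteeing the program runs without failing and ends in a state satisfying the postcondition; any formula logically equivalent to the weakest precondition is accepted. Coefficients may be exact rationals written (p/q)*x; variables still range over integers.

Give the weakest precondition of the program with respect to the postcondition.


Working backward. After the program, the postcondition (!((1/2)*k + (n - 3) != -1)) ==> (val < n + val + 1 || val - 6 != -6) must hold; in canonical form it is (!((1/2)*k + n != 2)) ==> (n > -1 || val != 0).
Before val := k - n - 7: (!((1/2)*k + n != 2)) ==> (n > -1 || k != n + 7)
Before n := 3*val - 2*val: (!((1/2)*k + val != 2)) ==> (val > -1 || k != val + 7)
Answer: WP = (!((1/2)*k + val != 2)) ==> (val > -1 || k != val + 7)


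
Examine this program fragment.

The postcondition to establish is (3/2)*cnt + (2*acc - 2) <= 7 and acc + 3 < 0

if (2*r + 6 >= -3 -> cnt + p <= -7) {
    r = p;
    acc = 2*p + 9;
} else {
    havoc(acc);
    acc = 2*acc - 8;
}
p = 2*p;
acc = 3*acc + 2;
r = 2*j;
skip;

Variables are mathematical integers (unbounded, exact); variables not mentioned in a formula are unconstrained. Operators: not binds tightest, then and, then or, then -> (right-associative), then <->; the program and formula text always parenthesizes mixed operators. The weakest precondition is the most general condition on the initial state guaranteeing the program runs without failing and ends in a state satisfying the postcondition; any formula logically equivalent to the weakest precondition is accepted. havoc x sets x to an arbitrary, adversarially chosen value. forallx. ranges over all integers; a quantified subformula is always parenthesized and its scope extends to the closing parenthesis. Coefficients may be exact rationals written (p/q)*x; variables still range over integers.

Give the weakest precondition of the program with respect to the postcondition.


Working backward. After the program, the postcondition (3/2)*cnt + (2*acc - 2) <= 7 and acc + 3 < 0 must hold; in canonical form it is 2*acc + (3/2)*cnt <= 9 and acc < -3.
Before skip: 2*acc + (3/2)*cnt <= 9 and acc < -3
Before r := 2*j: 2*acc + (3/2)*cnt <= 9 and acc < -3
Before acc := 3*acc + 2: 6*acc + (3/2)*cnt <= 5 and 3*acc < -5
Before p := 2*p: 6*acc + (3/2)*cnt <= 5 and 3*acc < -5
Then branch requires (3/2)*cnt + 12*p <= -49 and 6*p < -32; else branch requires forall acc_1. (12*acc_1 + (3/2)*cnt <= 53 and 6*acc_1 < 19).
Before the if: ((2*r >= -9 -> cnt + p <= -7) -> ((3/2)*cnt + 12*p <= -49 and 6*p < -32)) and ((not (2*r >= -9 -> cnt + p <= -7)) -> (forall acc_1. (12*acc_1 + (3/2)*cnt <= 53 and 6*acc_1 < 19)))
Answer: WP = ((2*r >= -9 -> cnt + p <= -7) -> ((3/2)*cnt + 12*p <= -49 and 6*p < -32)) and ((not (2*r >= -9 -> cnt + p <= -7)) -> (forall acc_1. (12*acc_1 + (3/2)*cnt <= 53 and 6*acc_1 < 19)))


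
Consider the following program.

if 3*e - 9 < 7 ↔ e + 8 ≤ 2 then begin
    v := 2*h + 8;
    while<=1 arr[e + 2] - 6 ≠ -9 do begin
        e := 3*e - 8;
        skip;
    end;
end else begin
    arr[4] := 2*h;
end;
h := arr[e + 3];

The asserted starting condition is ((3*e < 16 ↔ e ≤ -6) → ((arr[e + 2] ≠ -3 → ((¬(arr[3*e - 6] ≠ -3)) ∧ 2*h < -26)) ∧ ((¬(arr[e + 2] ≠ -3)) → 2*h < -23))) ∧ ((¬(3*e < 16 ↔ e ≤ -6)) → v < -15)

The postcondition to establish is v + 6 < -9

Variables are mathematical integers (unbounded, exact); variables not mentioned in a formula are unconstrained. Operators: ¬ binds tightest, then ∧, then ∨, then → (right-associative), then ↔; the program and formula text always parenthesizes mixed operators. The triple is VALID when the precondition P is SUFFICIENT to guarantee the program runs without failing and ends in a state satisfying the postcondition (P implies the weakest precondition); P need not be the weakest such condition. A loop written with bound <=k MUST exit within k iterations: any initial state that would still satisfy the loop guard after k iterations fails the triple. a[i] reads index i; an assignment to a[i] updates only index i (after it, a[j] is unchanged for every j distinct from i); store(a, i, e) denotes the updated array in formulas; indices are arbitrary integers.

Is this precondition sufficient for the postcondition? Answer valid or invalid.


Working backward. After the program, the postcondition v + 6 < -9 must hold; in canonical form it is v < -15.
Before h := arr[e + 3]: v < -15
Then branch requires (arr[e + 2] ≠ -3 → ((¬(arr[3*e - 6] ≠ -3)) ∧ 2*h < -23)) ∧ ((¬(arr[e + 2] ≠ -3)) → 2*h < -23); else branch requires v < -15.
Before the if: ((3*e < 16 ↔ e ≤ -6) → ((arr[e + 2] ≠ -3 → ((¬(arr[3*e - 6] ≠ -3)) ∧ 2*h < -23)) ∧ ((¬(arr[e + 2] ≠ -3)) → 2*h < -23))) ∧ ((¬(3*e < 16 ↔ e ≤ -6)) → v < -15)
The weakest precondition is ((3*e < 16 ↔ e ≤ -6) → ((arr[e + 2] ≠ -3 → ((¬(arr[3*e - 6] ≠ -3)) ∧ 2*h < -23)) ∧ ((¬(arr[e + 2] ≠ -3)) → 2*h < -23))) ∧ ((¬(3*e < 16 ↔ e ≤ -6)) → v < -15).
Check whether ((3*e < 16 ↔ e ≤ -6) → ((arr[e + 2] ≠ -3 → ((¬(arr[3*e - 6] ≠ -3)) ∧ 2*h < -26)) ∧ ((¬(arr[e + 2] ≠ -3)) → 2*h < -23))) ∧ ((¬(3*e < 16 ↔ e ≤ -6)) → v < -15) implies it.
Every state satisfying the precondition satisfies the weakest precondition: the implication holds.
Answer: valid


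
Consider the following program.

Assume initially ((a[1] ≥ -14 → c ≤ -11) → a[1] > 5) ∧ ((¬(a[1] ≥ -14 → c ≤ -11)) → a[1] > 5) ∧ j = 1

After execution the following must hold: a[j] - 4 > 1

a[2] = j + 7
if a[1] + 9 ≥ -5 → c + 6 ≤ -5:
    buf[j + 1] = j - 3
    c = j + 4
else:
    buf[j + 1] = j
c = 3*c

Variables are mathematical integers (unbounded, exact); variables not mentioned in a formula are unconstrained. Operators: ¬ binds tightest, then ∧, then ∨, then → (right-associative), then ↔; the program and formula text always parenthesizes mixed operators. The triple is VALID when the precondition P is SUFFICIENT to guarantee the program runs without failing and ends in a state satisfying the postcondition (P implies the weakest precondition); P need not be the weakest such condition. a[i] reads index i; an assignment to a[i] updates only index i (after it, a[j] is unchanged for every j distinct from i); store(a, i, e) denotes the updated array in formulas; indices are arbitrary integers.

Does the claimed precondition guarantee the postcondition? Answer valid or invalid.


Working backward. After the program, the postcondition a[j] - 4 > 1 must hold; in canonical form it is a[j] > 5.
Before c := 3*c: a[j] > 5
Then branch requires a[j] > 5; else branch requires a[j] > 5.
Before the if: ((a[1] ≥ -14 → c ≤ -11) → a[j] > 5) ∧ ((¬(a[1] ≥ -14 → c ≤ -11)) → a[j] > 5)
Before a[2] := j + 7: ((a[1] ≥ -14 → c ≤ -11) → store(a, 2, j + 7)[j] > 5) ∧ ((¬(a[1] ≥ -14 → c ≤ -11)) → store(a, 2, j + 7)[j] > 5)
The weakest precondition is ((a[1] ≥ -14 → c ≤ -11) → store(a, 2, j + 7)[j] > 5) ∧ ((¬(a[1] ≥ -14 → c ≤ -11)) → store(a, 2, j + 7)[j] > 5).
Check whether ((a[1] ≥ -14 → c ≤ -11) → a[1] > 5) ∧ ((¬(a[1] ≥ -14 → c ≤ -11)) → a[1] > 5) ∧ j = 1 implies it.
Every state satisfying the precondition satisfies the weakest precondition: the implication holds.
Answer: valid


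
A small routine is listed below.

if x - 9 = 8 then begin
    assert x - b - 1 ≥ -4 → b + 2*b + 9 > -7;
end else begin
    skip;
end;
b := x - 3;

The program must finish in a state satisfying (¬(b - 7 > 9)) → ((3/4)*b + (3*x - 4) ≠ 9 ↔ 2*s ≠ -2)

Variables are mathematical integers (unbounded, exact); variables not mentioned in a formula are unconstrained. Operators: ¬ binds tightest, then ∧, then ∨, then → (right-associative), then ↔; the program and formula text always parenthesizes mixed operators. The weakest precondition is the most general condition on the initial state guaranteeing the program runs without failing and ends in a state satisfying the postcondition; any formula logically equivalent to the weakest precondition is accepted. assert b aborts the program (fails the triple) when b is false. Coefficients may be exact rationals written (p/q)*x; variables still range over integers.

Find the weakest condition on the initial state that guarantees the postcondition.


Working backward. After the program, the postcondition (¬(b - 7 > 9)) → ((3/4)*b + (3*x - 4) ≠ 9 ↔ 2*s ≠ -2) must hold; in canonical form it is (¬(b > 16)) → ((3/4)*b + 3*x ≠ 13 ↔ 2*s ≠ -2).
Before b := x - 3: (¬(x > 19)) → ((15/4)*x ≠ 61/4 ↔ 2*s ≠ -2)
Then branch requires (x ≥ b - 3 → 3*b > -16) ∧ ((¬(x > 19)) → ((15/4)*x ≠ 61/4 ↔ 2*s ≠ -2)); else branch requires (¬(x > 19)) → ((15/4)*x ≠ 61/4 ↔ 2*s ≠ -2).
Before the if: (x = 17 → ((x ≥ b - 3 → 3*b > -16) ∧ ((¬(x > 19)) → ((15/4)*x ≠ 61/4 ↔ 2*s ≠ -2)))) ∧ ((¬(x = 17)) → ((¬(x > 19)) → ((15/4)*x ≠ 61/4 ↔ 2*s ≠ -2)))
Answer: WP = (x = 17 → ((x ≥ b - 3 → 3*b > -16) ∧ ((¬(x > 19)) → ((15/4)*x ≠ 61/4 ↔ 2*s ≠ -2)))) ∧ ((¬(x = 17)) → ((¬(x > 19)) → ((15/4)*x ≠ 61/4 ↔ 2*s ≠ -2)))


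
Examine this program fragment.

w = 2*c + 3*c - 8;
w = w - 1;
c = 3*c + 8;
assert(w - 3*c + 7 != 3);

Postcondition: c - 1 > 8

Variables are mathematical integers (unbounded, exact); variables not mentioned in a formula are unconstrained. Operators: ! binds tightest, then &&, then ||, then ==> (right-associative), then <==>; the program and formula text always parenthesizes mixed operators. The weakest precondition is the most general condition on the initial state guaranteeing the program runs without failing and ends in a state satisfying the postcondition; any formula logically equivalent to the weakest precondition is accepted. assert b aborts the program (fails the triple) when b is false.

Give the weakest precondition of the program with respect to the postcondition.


Working backward. After the program, the postcondition c - 1 > 8 must hold; in canonical form it is c > 9.
Before assert w - 3*c + 7 != 3: w != 3*c - 4 && c > 9
Before c := 3*c + 8: w != 9*c + 20 && 3*c > 1
Before w := w - 1: w != 9*c + 21 && 3*c > 1
Before w := 2*c + 3*c - 8: 4*c != -29 && 3*c > 1
Answer: WP = 4*c != -29 && 3*c > 1


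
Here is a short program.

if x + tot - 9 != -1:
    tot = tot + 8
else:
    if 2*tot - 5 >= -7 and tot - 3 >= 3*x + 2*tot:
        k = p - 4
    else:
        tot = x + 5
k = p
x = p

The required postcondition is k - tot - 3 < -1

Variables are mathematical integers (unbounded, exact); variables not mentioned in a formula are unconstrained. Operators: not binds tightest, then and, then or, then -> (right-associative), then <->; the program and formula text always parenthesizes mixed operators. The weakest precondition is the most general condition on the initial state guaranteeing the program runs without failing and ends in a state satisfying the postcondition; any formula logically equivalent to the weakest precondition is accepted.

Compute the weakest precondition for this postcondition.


Working backward. After the program, the postcondition k - tot - 3 < -1 must hold; in canonical form it is k < tot + 2.
Before x := p: k < tot + 2
Before k := p: p < tot + 2
Then branch requires p < tot + 10; else branch requires ((2*tot >= -2 and tot + 3*x <= -3) -> p < tot + 2) and ((not (2*tot >= -2 and tot + 3*x <= -3)) -> p < x + 7).
Before the if: (tot + x != 8 -> p < tot + 10) and ((not (tot + x != 8)) -> (((2*tot >= -2 and tot + 3*x <= -3) -> p < tot + 2) and ((not (2*tot >= -2 and tot + 3*x <= -3)) -> p < x + 7)))
Answer: WP = (tot + x != 8 -> p < tot + 10) and ((not (tot + x != 8)) -> (((2*tot >= -2 and tot + 3*x <= -3) -> p < tot + 2) and ((not (2*tot >= -2 and tot + 3*x <= -3)) -> p < x + 7)))


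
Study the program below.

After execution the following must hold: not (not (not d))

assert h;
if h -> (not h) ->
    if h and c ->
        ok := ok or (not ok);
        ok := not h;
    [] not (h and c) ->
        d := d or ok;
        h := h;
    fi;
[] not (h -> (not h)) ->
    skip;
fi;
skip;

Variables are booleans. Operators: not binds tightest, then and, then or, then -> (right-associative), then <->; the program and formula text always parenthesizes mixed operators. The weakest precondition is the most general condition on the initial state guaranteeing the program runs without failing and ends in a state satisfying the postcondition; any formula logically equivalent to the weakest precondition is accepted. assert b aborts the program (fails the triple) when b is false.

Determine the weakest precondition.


Working backward. After the program, the postcondition not (not (not d)) must hold; in canonical form it is not d.
Before skip: not d
Then branch requires ((h and c) -> (not d)) and ((not (h and c)) -> (not (d or ok))); else branch requires not d.
Before the if: ((h -> (not h)) -> (((h and c) -> (not d)) and ((not (h and c)) -> (not (d or ok))))) and ((not (h -> (not h))) -> (not d))
Before assert h: h and ((h -> (not h)) -> (((h and c) -> (not d)) and ((not (h and c)) -> (not (d or ok))))) and ((not (h -> (not h))) -> (not d))
Answer: WP = h and ((h -> (not h)) -> (((h and c) -> (not d)) and ((not (h and c)) -> (not (d or ok))))) and ((not (h -> (not h))) -> (not d))


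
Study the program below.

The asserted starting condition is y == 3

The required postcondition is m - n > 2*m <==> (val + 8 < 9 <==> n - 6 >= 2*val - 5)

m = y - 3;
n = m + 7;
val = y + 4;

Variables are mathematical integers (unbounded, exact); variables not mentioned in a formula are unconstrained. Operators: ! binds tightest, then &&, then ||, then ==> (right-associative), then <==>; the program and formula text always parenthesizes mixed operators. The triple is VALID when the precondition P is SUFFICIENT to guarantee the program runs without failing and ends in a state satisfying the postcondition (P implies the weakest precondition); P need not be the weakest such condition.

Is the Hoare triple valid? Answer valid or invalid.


Working backward. After the program, the postcondition m - n > 2*m <==> (val + 8 < 9 <==> n - 6 >= 2*val - 5) must hold; in canonical form it is m + n < 0 <==> (val < 1 <==> n >= 2*val + 1).
Before val := y + 4: m + n < 0 <==> (y < -3 <==> n >= 2*y + 9)
Before n := m + 7: 2*m < -7 <==> (y < -3 <==> m >= 2*y + 2)
Before m := y - 3: 2*y < -1 <==> (y < -3 <==> y <= -5)
The weakest precondition is 2*y < -1 <==> (y < -3 <==> y <= -5).
Check whether y == 3 implies it.
Countermodel: at the initial state y = 3, the precondition holds but the weakest precondition fails.
Answer: invalid


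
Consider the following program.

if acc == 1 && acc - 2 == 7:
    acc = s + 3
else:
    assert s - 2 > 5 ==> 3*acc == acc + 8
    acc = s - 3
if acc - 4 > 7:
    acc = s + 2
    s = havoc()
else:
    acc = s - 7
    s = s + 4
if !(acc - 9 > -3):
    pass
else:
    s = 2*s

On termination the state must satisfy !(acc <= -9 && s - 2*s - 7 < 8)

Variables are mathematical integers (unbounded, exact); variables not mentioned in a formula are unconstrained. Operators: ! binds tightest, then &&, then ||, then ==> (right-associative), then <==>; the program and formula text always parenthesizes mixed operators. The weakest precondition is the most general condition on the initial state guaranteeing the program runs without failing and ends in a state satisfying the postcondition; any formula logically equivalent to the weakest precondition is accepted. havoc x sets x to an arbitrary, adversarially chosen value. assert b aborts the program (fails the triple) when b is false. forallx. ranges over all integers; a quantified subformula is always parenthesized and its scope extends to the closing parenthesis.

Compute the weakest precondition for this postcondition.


Working backward. After the program, the postcondition !(acc <= -9 && s - 2*s - 7 < 8) must hold; in canonical form it is !(acc <= -9 && s > -15).
Then branch requires !(acc <= -9 && s > -15); else branch requires !(acc <= -9 && 2*s > -15).
Before the if: ((!(acc > 6)) ==> (!(acc <= -9 && s > -15))) && (acc > 6 ==> (!(acc <= -9 && 2*s > -15)))
Then branch requires forall s_1. (((!(s > 4)) ==> (!(s <= -11 && s_1 > -15))) && (s > 4 ==> (!(s <= -11 && 2*s_1 > -15)))); else branch requires ((!(s > 13)) ==> (!(s <= -2 && s > -19))) && (s > 13 ==> (!(s <= -2 && 2*s > -23))).
Before the if: (acc > 11 ==> (forall s_1. (((!(s > 4)) ==> (!(s <= -11 && s_1 > -15))) && (s > 4 ==> (!(s <= -11 && 2*s_1 > -15)))))) && ((!(acc > 11)) ==> (((!(s > 13)) ==> (!(s <= -2 && s > -19))) && (s > 13 ==> (!(s <= -2 && 2*s > -23)))))
Then branch requires (s > 8 ==> (forall s_1. (((!(s > 4)) ==> (!(s <= -11 && s_1 > -15))) && (s > 4 ==> (!(s <= -11 && 2*s_1 > -15)))))) && ((!(s > 8)) ==> (((!(s > 13)) ==> (!(s <= -2 && s > -19))) && (s > 13 ==> (!(s <= -2 && 2*s > -23))))); else branch requires (s > 7 ==> 2*acc == 8) && (s > 14 ==> (forall s_1. (((!(s > 4)) ==> (!(s <= -11 && s_1 > -15))) && (s > 4 ==> (!(s <= -11 && 2*s_1 > -15)))))) && ((!(s > 14)) ==> (((!(s > 13)) ==> (!(s <= -2 && s > -19))) && (s > 13 ==> (!(s <= -2 && 2*s > -23))))).
Before the if: ((acc == 1 && acc == 9) ==> ((s > 8 ==> (forall s_1. (((!(s > 4)) ==> (!(s <= -11 && s_1 > -15))) && (s > 4 ==> (!(s <= -11 && 2*s_1 > -15)))))) && ((!(s > 8)) ==> (((!(s > 13)) ==> (!(s <= -2 && s > -19))) && (s > 13 ==> (!(s <= -2 && 2*s > -23))))))) && ((!(acc == 1 && acc == 9)) ==> ((s > 7 ==> 2*acc == 8) && (s > 14 ==> (forall s_1. (((!(s > 4)) ==> (!(s <= -11 && s_1 > -15))) && (s > 4 ==> (!(s <= -11 && 2*s_1 > -15)))))) && ((!(s > 14)) ==> (((!(s > 13)) ==> (!(s <= -2 && s > -19))) && (s > 13 ==> (!(s <= -2 && 2*s > -23)))))))
Answer: WP = ((acc == 1 && acc == 9) ==> ((s > 8 ==> (forall s_1. (((!(s > 4)) ==> (!(s <= -11 && s_1 > -15))) && (s > 4 ==> (!(s <= -11 && 2*s_1 > -15)))))) && ((!(s > 8)) ==> (((!(s > 13)) ==> (!(s <= -2 && s > -19))) && (s > 13 ==> (!(s <= -2 && 2*s > -23))))))) && ((!(acc == 1 && acc == 9)) ==> ((s > 7 ==> 2*acc == 8) && (s > 14 ==> (forall s_1. (((!(s > 4)) ==> (!(s <= -11 && s_1 > -15))) && (s > 4 ==> (!(s <= -11 && 2*s_1 > -15)))))) && ((!(s > 14)) ==> (((!(s > 13)) ==> (!(s <= -2 && s > -19))) && (s > 13 ==> (!(s <= -2 && 2*s > -23)))))))


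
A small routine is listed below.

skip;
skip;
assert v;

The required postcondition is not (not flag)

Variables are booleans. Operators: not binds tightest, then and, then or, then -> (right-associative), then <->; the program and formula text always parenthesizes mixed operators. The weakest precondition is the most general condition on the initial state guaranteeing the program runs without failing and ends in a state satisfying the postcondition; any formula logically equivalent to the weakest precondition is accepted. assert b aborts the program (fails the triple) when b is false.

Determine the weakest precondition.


Working backward. After the program, the postcondition not (not flag) must hold; in canonical form it is flag.
Before assert v: v and flag
Before skip: v and flag
Before skip: v and flag
Answer: WP = v and flag


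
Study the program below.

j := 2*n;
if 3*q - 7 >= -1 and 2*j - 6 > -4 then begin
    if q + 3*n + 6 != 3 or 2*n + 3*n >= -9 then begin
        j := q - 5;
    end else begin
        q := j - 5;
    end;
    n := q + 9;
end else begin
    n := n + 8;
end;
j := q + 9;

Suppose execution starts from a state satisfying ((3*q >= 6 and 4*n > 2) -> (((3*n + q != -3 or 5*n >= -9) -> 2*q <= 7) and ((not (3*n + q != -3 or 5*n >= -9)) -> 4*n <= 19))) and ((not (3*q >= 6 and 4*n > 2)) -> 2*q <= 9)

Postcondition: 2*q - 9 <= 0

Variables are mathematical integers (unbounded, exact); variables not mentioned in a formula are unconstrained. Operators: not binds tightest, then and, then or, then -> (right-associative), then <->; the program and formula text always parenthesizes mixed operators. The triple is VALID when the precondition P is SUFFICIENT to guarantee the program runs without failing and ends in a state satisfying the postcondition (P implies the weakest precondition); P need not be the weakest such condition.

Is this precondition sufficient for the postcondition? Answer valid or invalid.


Working backward. After the program, the postcondition 2*q - 9 <= 0 must hold; in canonical form it is 2*q <= 9.
Before j := q + 9: 2*q <= 9
Then branch requires ((3*n + q != -3 or 5*n >= -9) -> 2*q <= 9) and ((not (3*n + q != -3 or 5*n >= -9)) -> 2*j <= 19); else branch requires 2*q <= 9.
Before the if: ((3*q >= 6 and 2*j > 2) -> (((3*n + q != -3 or 5*n >= -9) -> 2*q <= 9) and ((not (3*n + q != -3 or 5*n >= -9)) -> 2*j <= 19))) and ((not (3*q >= 6 and 2*j > 2)) -> 2*q <= 9)
Before j := 2*n: ((3*q >= 6 and 4*n > 2) -> (((3*n + q != -3 or 5*n >= -9) -> 2*q <= 9) and ((not (3*n + q != -3 or 5*n >= -9)) -> 4*n <= 19))) and ((not (3*q >= 6 and 4*n > 2)) -> 2*q <= 9)
The weakest precondition is ((3*q >= 6 and 4*n > 2) -> (((3*n + q != -3 or 5*n >= -9) -> 2*q <= 9) and ((not (3*n + q != -3 or 5*n >= -9)) -> 4*n <= 19))) and ((not (3*q >= 6 and 4*n > 2)) -> 2*q <= 9).
Check whether ((3*q >= 6 and 4*n > 2) -> (((3*n + q != -3 or 5*n >= -9) -> 2*q <= 7) and ((not (3*n + q != -3 or 5*n >= -9)) -> 4*n <= 19))) and ((not (3*q >= 6 and 4*n > 2)) -> 2*q <= 9) implies it.
Every state satisfying the precondition satisfies the weakest precondition: the implication holds.
Answer: valid


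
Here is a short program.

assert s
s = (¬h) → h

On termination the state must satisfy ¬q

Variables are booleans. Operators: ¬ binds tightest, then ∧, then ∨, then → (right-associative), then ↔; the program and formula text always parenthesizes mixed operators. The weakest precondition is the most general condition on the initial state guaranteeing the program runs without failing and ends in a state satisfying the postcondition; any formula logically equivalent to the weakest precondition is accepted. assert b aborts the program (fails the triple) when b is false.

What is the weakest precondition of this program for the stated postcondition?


Working backward. After the program, ¬q must hold.
Before s := (¬h) → h: ¬q
Before assert s: s ∧ (¬q)
Answer: WP = s ∧ (¬q)


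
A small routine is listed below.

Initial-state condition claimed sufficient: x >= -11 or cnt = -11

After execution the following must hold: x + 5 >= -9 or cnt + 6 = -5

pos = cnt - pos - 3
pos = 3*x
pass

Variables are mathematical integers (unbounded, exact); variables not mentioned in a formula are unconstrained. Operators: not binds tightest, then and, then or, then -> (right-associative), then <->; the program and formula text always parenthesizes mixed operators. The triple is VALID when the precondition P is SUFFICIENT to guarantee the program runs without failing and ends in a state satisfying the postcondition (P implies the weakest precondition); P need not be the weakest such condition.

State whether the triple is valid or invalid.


Working backward. After the program, the postcondition x + 5 >= -9 or cnt + 6 = -5 must hold; in canonical form it is x >= -14 or cnt = -11.
Before skip: x >= -14 or cnt = -11
Before pos := 3*x: x >= -14 or cnt = -11
Before pos := cnt - pos - 3: x >= -14 or cnt = -11
The weakest precondition is x >= -14 or cnt = -11.
Check whether x >= -11 or cnt = -11 implies it.
Every state satisfying the precondition satisfies the weakest precondition: the implication holds.
Answer: valid


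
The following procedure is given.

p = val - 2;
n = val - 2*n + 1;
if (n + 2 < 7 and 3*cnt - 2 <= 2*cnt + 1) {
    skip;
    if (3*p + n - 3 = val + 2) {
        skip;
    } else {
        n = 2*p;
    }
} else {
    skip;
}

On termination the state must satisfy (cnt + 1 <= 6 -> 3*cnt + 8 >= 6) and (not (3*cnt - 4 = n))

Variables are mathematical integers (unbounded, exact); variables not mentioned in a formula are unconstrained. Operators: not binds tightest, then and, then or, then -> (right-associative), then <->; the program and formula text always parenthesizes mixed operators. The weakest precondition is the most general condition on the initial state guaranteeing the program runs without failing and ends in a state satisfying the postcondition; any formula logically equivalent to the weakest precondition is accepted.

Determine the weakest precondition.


Working backward. After the program, the postcondition (cnt + 1 <= 6 -> 3*cnt + 8 >= 6) and (not (3*cnt - 4 = n)) must hold; in canonical form it is (cnt <= 5 -> 3*cnt >= -2) and (not (3*cnt = n + 4)).
Then branch requires (n + 3*p = val + 5 -> ((cnt <= 5 -> 3*cnt >= -2) and (not (3*cnt = n + 4)))) and ((not (n + 3*p = val + 5)) -> ((cnt <= 5 -> 3*cnt >= -2) and (not (3*cnt = 2*p + 4)))); else branch requires (cnt <= 5 -> 3*cnt >= -2) and (not (3*cnt = n + 4)).
Before the if: ((n < 5 and cnt <= 3) -> ((n + 3*p = val + 5 -> ((cnt <= 5 -> 3*cnt >= -2) and (not (3*cnt = n + 4)))) and ((not (n + 3*p = val + 5)) -> ((cnt <= 5 -> 3*cnt >= -2) and (not (3*cnt = 2*p + 4)))))) and ((not (n < 5 and cnt <= 3)) -> ((cnt <= 5 -> 3*cnt >= -2) and (not (3*cnt = n + 4))))
Before n := val - 2*n + 1: ((val < 2*n + 4 and cnt <= 3) -> ((3*p = 2*n + 4 -> ((cnt <= 5 -> 3*cnt >= -2) and (not (3*cnt + 2*n = val + 5)))) and ((not (3*p = 2*n + 4)) -> ((cnt <= 5 -> 3*cnt >= -2) and (not (3*cnt = 2*p + 4)))))) and ((not (val < 2*n + 4 and cnt <= 3)) -> ((cnt <= 5 -> 3*cnt >= -2) and (not (3*cnt + 2*n = val + 5))))
Before p := val - 2: ((val < 2*n + 4 and cnt <= 3) -> ((3*val = 2*n + 10 -> ((cnt <= 5 -> 3*cnt >= -2) and (not (3*cnt + 2*n = val + 5)))) and ((not (3*val = 2*n + 10)) -> ((cnt <= 5 -> 3*cnt >= -2) and (not (3*cnt = 2*val)))))) and ((not (val < 2*n + 4 and cnt <= 3)) -> ((cnt <= 5 -> 3*cnt >= -2) and (not (3*cnt + 2*n = val + 5))))
Answer: WP = ((val < 2*n + 4 and cnt <= 3) -> ((3*val = 2*n + 10 -> ((cnt <= 5 -> 3*cnt >= -2) and (not (3*cnt + 2*n = val + 5)))) and ((not (3*val = 2*n + 10)) -> ((cnt <= 5 -> 3*cnt >= -2) and (not (3*cnt = 2*val)))))) and ((not (val < 2*n + 4 and cnt <= 3)) -> ((cnt <= 5 -> 3*cnt >= -2) and (not (3*cnt + 2*n = val + 5))))


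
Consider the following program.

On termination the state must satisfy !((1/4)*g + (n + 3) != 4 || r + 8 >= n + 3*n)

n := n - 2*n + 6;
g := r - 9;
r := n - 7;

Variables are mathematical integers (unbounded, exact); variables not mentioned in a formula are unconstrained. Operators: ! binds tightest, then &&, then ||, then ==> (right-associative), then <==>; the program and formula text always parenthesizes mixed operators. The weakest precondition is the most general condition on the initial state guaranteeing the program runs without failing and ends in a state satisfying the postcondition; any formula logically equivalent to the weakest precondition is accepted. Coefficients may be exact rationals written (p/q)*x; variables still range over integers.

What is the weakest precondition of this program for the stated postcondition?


Working backward. After the program, the postcondition !((1/4)*g + (n + 3) != 4 || r + 8 >= n + 3*n) must hold; in canonical form it is !((1/4)*g + n != 1 || r >= 4*n - 8).
Before r := n - 7: !((1/4)*g + n != 1 || 3*n <= 1)
Before g := r - 9: !(n + (1/4)*r != 13/4 || 3*n <= 1)
Before n := n - 2*n + 6: !((1/4)*r != n - 11/4 || 3*n >= 17)
Answer: WP = !((1/4)*r != n - 11/4 || 3*n >= 17)


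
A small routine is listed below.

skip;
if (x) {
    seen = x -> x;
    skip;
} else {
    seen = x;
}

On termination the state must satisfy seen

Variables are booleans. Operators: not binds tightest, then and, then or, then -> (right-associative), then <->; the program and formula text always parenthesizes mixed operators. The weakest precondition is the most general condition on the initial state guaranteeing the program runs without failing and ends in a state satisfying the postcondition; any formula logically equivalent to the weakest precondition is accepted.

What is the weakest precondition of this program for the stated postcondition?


Working backward. After the program, seen must hold.
Then branch requires true; else branch requires x.
Before the if: (not x) -> x
Before skip: (not x) -> x
Answer: WP = (not x) -> x


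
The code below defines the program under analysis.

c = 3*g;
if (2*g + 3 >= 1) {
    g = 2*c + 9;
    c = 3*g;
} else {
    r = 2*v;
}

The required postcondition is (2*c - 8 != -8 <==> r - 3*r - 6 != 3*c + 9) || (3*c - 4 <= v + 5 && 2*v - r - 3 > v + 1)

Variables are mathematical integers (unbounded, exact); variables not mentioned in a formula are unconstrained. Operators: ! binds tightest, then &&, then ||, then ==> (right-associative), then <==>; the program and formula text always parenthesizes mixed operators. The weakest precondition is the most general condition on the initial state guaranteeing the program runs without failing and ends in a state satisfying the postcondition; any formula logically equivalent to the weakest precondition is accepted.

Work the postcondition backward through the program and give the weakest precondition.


Working backward. After the program, the postcondition (2*c - 8 != -8 <==> r - 3*r - 6 != 3*c + 9) || (3*c - 4 <= v + 5 && 2*v - r - 3 > v + 1) must hold; in canonical form it is (2*c != 0 <==> 3*c + 2*r != -15) || (3*c <= v + 9 && v > r + 4).
Then branch requires (12*c != -54 <==> 18*c + 2*r != -96) || (18*c <= v - 72 && v > r + 4); else branch requires (2*c != 0 <==> 3*c + 4*v != -15) || (3*c <= v + 9 && v < -4).
Before the if: (2*g >= -2 ==> ((12*c != -54 <==> 18*c + 2*r != -96) || (18*c <= v - 72 && v > r + 4))) && ((!(2*g >= -2)) ==> ((2*c != 0 <==> 3*c + 4*v != -15) || (3*c <= v + 9 && v < -4)))
Before c := 3*g: (2*g >= -2 ==> ((36*g != -54 <==> 54*g + 2*r != -96) || (54*g <= v - 72 && v > r + 4))) && ((!(2*g >= -2)) ==> ((6*g != 0 <==> 9*g + 4*v != -15) || (9*g <= v + 9 && v < -4)))
Answer: WP = (2*g >= -2 ==> ((36*g != -54 <==> 54*g + 2*r != -96) || (54*g <= v - 72 && v > r + 4))) && ((!(2*g >= -2)) ==> ((6*g != 0 <==> 9*g + 4*v != -15) || (9*g <= v + 9 && v < -4)))


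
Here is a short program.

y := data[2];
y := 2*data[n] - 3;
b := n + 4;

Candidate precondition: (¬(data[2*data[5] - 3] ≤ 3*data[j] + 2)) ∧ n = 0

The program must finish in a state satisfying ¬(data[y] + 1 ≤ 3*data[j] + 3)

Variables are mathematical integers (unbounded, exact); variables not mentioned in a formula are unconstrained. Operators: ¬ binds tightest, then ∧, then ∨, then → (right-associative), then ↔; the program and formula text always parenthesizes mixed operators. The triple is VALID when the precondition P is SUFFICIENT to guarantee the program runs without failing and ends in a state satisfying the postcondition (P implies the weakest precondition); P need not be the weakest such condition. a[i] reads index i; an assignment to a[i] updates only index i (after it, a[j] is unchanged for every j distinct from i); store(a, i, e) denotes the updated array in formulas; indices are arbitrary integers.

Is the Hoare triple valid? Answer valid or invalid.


Working backward. After the program, the postcondition ¬(data[y] + 1 ≤ 3*data[j] + 3) must hold; in canonical form it is ¬(data[y] ≤ 3*data[j] + 2).
Before b := n + 4: ¬(data[y] ≤ 3*data[j] + 2)
Before y := 2*data[n] - 3: ¬(data[2*data[n] - 3] ≤ 3*data[j] + 2)
Before y := data[2]: ¬(data[2*data[n] - 3] ≤ 3*data[j] + 2)
The weakest precondition is ¬(data[2*data[n] - 3] ≤ 3*data[j] + 2).
Check whether (¬(data[2*data[5] - 3] ≤ 3*data[j] + 2)) ∧ n = 0 implies it.
Countermodel: at the initial state data = {[0] = 7040, [2] = 17422, [5] = 15215, [14077] = -15521, [30427] = 52269, elsewhere -15521}, j = 2, n = 0, the precondition holds but the weakest precondition fails.
Answer: invalid


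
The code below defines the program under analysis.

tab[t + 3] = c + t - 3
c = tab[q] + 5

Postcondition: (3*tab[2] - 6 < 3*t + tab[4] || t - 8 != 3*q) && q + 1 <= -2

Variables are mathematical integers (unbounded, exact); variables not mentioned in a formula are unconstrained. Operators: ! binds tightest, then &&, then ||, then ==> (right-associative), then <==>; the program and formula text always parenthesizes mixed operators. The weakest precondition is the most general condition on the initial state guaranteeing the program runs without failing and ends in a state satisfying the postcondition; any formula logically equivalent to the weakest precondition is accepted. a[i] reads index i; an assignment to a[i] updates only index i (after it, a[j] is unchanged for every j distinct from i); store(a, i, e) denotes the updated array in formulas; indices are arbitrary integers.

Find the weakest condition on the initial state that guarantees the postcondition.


Working backward. After the program, the postcondition (3*tab[2] - 6 < 3*t + tab[4] || t - 8 != 3*q) && q + 1 <= -2 must hold; in canonical form it is (3*tab[2] < tab[4] + 3*t + 6 || t != 3*q + 8) && q <= -3.
Before c := tab[q] + 5: (3*tab[2] < tab[4] + 3*t + 6 || t != 3*q + 8) && q <= -3
Before tab[t + 3] := c + t - 3: (3*store(tab, t + 3, c + t - 3)[2] < store(tab, t + 3, c + t - 3)[4] + 3*t + 6 || t != 3*q + 8) && q <= -3
Answer: WP = (3*store(tab, t + 3, c + t - 3)[2] < store(tab, t + 3, c + t - 3)[4] + 3*t + 6 || t != 3*q + 8) && q <= -3


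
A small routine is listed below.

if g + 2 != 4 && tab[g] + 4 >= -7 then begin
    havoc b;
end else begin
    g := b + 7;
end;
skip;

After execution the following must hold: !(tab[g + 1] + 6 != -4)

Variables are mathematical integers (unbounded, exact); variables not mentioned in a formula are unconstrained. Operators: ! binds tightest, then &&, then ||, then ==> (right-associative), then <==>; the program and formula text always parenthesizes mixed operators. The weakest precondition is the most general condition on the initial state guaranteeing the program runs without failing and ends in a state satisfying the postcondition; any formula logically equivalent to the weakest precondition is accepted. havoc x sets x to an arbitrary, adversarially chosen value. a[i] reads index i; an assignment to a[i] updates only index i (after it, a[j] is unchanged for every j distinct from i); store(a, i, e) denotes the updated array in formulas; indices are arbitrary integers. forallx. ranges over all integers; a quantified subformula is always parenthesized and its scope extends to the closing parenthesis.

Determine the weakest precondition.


Working backward. After the program, the postcondition !(tab[g + 1] + 6 != -4) must hold; in canonical form it is !(tab[g + 1] != -10).
Before skip: !(tab[g + 1] != -10)
Then branch requires !(tab[g + 1] != -10); else branch requires !(tab[b + 8] != -10).
Before the if: ((g != 2 && tab[g] >= -11) ==> (!(tab[g + 1] != -10))) && ((!(g != 2 && tab[g] >= -11)) ==> (!(tab[b + 8] != -10)))
Answer: WP = ((g != 2 && tab[g] >= -11) ==> (!(tab[g + 1] != -10))) && ((!(g != 2 && tab[g] >= -11)) ==> (!(tab[b + 8] != -10)))


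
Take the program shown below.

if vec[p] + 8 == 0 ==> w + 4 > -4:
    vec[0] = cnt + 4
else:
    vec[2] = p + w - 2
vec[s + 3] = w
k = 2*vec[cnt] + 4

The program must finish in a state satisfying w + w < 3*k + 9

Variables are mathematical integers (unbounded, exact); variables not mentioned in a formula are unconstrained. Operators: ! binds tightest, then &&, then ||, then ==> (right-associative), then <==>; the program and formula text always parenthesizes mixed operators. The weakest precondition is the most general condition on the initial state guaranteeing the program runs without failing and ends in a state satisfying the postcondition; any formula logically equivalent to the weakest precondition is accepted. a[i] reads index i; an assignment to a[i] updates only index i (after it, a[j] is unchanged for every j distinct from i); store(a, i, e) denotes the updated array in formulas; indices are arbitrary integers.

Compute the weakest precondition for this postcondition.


Working backward. After the program, the postcondition w + w < 3*k + 9 must hold; in canonical form it is 2*w < 3*k + 9.
Before k := 2*vec[cnt] + 4: 2*w < 6*vec[cnt] + 21
Before vec[s + 3] := w: 2*w < 6*store(vec, s + 3, w)[cnt] + 21
Then branch requires 2*w < 6*store(store(vec, 0, cnt + 4), s + 3, w)[cnt] + 21; else branch requires 2*w < 6*store(store(vec, 2, p + w - 2), s + 3, w)[cnt] + 21.
Before the if: ((vec[p] == -8 ==> w > -8) ==> 2*w < 6*store(store(vec, 0, cnt + 4), s + 3, w)[cnt] + 21) && ((!(vec[p] == -8 ==> w > -8)) ==> 2*w < 6*store(store(vec, 2, p + w - 2), s + 3, w)[cnt] + 21)
Answer: WP = ((vec[p] == -8 ==> w > -8) ==> 2*w < 6*store(store(vec, 0, cnt + 4), s + 3, w)[cnt] + 21) && ((!(vec[p] == -8 ==> w > -8)) ==> 2*w < 6*store(store(vec, 2, p + w - 2), s + 3, w)[cnt] + 21)


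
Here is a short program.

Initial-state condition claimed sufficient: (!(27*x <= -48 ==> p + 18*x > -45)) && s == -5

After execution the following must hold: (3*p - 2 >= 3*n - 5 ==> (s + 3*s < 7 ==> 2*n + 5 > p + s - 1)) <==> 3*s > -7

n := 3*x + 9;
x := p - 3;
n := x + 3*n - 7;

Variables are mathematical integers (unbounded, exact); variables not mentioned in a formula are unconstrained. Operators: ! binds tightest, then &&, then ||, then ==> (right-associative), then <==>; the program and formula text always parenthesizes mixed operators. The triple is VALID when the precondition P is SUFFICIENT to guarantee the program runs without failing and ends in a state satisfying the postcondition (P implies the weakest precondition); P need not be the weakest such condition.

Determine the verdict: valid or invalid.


Working backward. After the program, the postcondition (3*p - 2 >= 3*n - 5 ==> (s + 3*s < 7 ==> 2*n + 5 > p + s - 1)) <==> 3*s > -7 must hold; in canonical form it is (3*p >= 3*n - 3 ==> (4*s < 7 ==> 2*n > p + s - 6)) <==> 3*s > -7.
Before n := x + 3*n - 7: (3*p >= 9*n + 3*x - 24 ==> (4*s < 7 ==> 6*n + 2*x > p + s + 8)) <==> 3*s > -7
Before x := p - 3: (9*n <= 33 ==> (4*s < 7 ==> 6*n + p > s + 14)) <==> 3*s > -7
Before n := 3*x + 9: (27*x <= -48 ==> (4*s < 7 ==> p + 18*x > s - 40)) <==> 3*s > -7
The weakest precondition is (27*x <= -48 ==> (4*s < 7 ==> p + 18*x > s - 40)) <==> 3*s > -7.
Check whether (!(27*x <= -48 ==> p + 18*x > -45)) && s == -5 implies it.
Every state satisfying the precondition satisfies the weakest precondition: the implication holds.
Answer: valid
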